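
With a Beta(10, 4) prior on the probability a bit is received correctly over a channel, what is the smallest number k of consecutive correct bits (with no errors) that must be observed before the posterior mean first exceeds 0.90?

After k correct bits and 0 errors the posterior is Beta(10+k, 4), with mean (10+k)/(10+4+k).
Set (10+k)/(14+k) > 0.90 and solve: k > (0.90·14 − 10)/(1 − 0.90) = 26.000.
The smallest integer exceeding 26.000 is 27.

k = 27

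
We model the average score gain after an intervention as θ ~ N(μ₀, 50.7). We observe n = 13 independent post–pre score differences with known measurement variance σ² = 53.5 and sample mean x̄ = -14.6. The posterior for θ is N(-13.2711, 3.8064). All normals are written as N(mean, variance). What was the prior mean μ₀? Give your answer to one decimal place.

μ₀ = 3.1

With known observation variance, the Normal–Normal posterior has precision τ_n = τ₀ + n/σ² and mean μ_n = (τ₀μ₀ + (n/σ²)x̄)/τ_n.
Here τ₀ = 1/50.7 = 0.019724 and τ_data = 13/53.5 = 0.242991, so τ_n = 0.262715.
Rearranging for μ₀: μ₀ = (μ_n·τ_n − τ_data·x̄)/τ₀ = (-13.2711·0.262715 − 0.242991·-14.6) / 0.019724 = 0.061152/0.019724 ≈ 3.1.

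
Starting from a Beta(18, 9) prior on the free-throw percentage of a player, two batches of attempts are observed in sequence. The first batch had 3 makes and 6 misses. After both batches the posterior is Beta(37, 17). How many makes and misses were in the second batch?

16 makes and 2 misses

Sequential conjugate updates are equivalent to a single update on the pooled data, so total successes = posterior α − prior α and total failures = posterior β − prior β.
Total across both batches: 37−18=19 makes, 17−9=8 misses.
Subtract the first batch: 19−3=16 makes and 8−6=2 misses.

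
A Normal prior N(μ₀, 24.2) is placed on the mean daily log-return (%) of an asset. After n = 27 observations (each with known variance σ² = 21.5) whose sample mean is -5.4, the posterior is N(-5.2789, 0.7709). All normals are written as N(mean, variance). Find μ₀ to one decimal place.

The posterior mean is a precision-weighted average: μ_n = (τ₀μ₀ + τ_data·x̄)/(τ₀+τ_data), with τ₀=1/σ₀² and τ_data=n/σ².
Here τ₀ = 1/24.2 = 0.041322 and τ_data = 27/21.5 = 1.255814, so τ_n = 1.297136.
Rearranging for μ₀: μ₀ = (μ_n·τ_n − τ_data·x̄)/τ₀ = (-5.2789·1.297136 − 1.255814·-5.4) / 0.041322 = -0.066056/0.041322 ≈ -1.6.

μ₀ = -1.6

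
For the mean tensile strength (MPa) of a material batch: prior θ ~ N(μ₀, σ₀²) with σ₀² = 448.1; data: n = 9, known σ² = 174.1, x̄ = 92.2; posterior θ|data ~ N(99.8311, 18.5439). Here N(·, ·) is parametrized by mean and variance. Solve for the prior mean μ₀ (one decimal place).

The posterior mean is a precision-weighted average: μ_n = (τ₀μ₀ + τ_data·x̄)/(τ₀+τ_data), with τ₀=1/σ₀² and τ_data=n/σ².
Here τ₀ = 1/448.1 = 0.002232 and τ_data = 9/174.1 = 0.051694, so τ_n = 0.053926.
Rearranging for μ₀: μ₀ = (μ_n·τ_n − τ_data·x̄)/τ₀ = (99.8311·0.053926 − 0.051694·92.2) / 0.002232 = 0.617305/0.002232 ≈ 276.6.

μ₀ = 276.6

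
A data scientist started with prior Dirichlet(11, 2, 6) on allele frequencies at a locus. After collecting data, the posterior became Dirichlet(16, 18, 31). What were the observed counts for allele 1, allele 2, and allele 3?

counts (5, 16, 25)

For a Dirichlet(α) prior with multinomial counts c, the posterior is Dirichlet(α + c) componentwise.
Counts are posterior − prior componentwise: 16−11=5, 18−2=16, 31−6=25.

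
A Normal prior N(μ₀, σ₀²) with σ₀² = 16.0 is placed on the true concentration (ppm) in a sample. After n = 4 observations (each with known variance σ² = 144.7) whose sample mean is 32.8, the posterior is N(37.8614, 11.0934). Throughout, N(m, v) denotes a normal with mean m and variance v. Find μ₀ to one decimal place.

μ₀ = 40.1

The posterior mean is a precision-weighted average: μ_n = (τ₀μ₀ + τ_data·x̄)/(τ₀+τ_data), with τ₀=1/σ₀² and τ_data=n/σ².
Here τ₀ = 1/16.0 = 0.062500 and τ_data = 4/144.7 = 0.027643, so τ_n = 0.090143.
Rearranging for μ₀: μ₀ = (μ_n·τ_n − τ_data·x̄)/τ₀ = (37.8614·0.090143 − 0.027643·32.8) / 0.062500 = 2.506250/0.062500 ≈ 40.1.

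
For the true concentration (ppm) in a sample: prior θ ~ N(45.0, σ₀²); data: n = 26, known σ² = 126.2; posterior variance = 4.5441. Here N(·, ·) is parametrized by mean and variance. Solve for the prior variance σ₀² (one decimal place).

σ₀² = 71.2

Posterior precision equals prior precision plus data precision: 1/σ_n² = 1/σ₀² + n/σ².
So 1/σ₀² = 1/4.5441 − 26/126.2 = 0.220066 − 0.206022 = 0.014044.
Hence σ₀² = 1/0.014044 ≈ 71.2.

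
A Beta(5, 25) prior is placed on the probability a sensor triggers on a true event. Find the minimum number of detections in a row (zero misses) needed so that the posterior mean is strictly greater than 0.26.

k = 4

After k detections and 0 misses the posterior is Beta(5+k, 25), with mean (5+k)/(5+25+k).
Set (5+k)/(30+k) > 0.26 and solve: k > (0.26·30 − 5)/(1 − 0.26) = 3.784.
The smallest integer exceeding 3.784 is 4.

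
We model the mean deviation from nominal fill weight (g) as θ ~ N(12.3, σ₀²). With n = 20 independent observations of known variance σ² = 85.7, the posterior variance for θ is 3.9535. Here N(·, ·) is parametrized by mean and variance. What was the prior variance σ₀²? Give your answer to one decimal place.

σ₀² = 51.1

Posterior precision equals prior precision plus data precision: 1/σ_n² = 1/σ₀² + n/σ².
So 1/σ₀² = 1/3.9535 − 20/85.7 = 0.252940 − 0.233372 = 0.019568.
Hence σ₀² = 1/0.019568 ≈ 51.1.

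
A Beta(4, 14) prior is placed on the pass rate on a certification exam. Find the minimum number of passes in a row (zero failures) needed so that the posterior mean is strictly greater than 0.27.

k = 2

After k passes and 0 failures the posterior is Beta(4+k, 14), with mean (4+k)/(4+14+k).
Set (4+k)/(18+k) > 0.27 and solve: k > (0.27·18 − 4)/(1 − 0.27) = 1.178.
The smallest integer exceeding 1.178 is 2, and checking k=2: (6)/(20) = 0.3000 > 0.27.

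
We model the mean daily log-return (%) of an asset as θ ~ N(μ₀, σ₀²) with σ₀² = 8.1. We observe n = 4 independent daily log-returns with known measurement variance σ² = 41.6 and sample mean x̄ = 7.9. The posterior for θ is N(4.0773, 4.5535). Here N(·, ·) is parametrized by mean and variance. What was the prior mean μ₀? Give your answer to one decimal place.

μ₀ = 1.1

With known observation variance, the Normal–Normal posterior has precision τ_n = τ₀ + n/σ² and mean μ_n = (τ₀μ₀ + (n/σ²)x̄)/τ_n.
Here τ₀ = 1/8.1 = 0.123457 and τ_data = 4/41.6 = 0.096154, so τ_n = 0.219611.
Rearranging for μ₀: μ₀ = (μ_n·τ_n − τ_data·x̄)/τ₀ = (4.0773·0.219611 − 0.096154·7.9) / 0.123457 = 0.135803/0.123457 ≈ 1.1.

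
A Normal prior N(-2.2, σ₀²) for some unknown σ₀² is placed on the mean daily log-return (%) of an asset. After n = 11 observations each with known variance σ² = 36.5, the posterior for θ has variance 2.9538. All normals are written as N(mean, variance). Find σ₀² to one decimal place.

σ₀² = 26.9

Posterior precision equals prior precision plus data precision: 1/σ_n² = 1/σ₀² + n/σ².
So 1/σ₀² = 1/2.9538 − 11/36.5 = 0.338547 − 0.301370 = 0.037177.
Hence σ₀² = 1/0.037177 ≈ 26.9.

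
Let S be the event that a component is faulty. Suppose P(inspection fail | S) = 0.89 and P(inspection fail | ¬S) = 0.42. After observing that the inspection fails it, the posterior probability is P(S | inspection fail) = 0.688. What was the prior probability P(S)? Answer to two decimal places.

P(S) = 0.51

In odds form, posterior odds = prior odds × likelihood ratio, so prior odds = posterior odds ÷ LR.
Posterior odds = 0.688/(1−0.688) = 2.2051. LR = 0.89/0.42 = 2.1190.
Prior odds = 2.2051/2.1190 = 1.0406, so P(S) = 1.0406/(1+1.0406) ≈ 0.51.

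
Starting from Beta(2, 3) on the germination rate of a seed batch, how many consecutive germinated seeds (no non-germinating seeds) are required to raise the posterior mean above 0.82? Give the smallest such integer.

After k germinated seeds and 0 non-germinating seeds the posterior is Beta(2+k, 3), with mean (2+k)/(2+3+k).
Set (2+k)/(5+k) > 0.82 and solve: k > (0.82·5 − 2)/(1 − 0.82) = 11.667.
The smallest integer exceeding 11.667 is 12, and checking k=12: (14)/(17) = 0.8235 > 0.82.

k = 12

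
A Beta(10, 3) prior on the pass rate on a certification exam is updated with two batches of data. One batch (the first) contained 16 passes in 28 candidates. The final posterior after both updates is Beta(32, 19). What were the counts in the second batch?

Sequential conjugate updates are equivalent to a single update on the pooled data, so total successes = posterior α − prior α and total failures = posterior β − prior β.
Total across both batches: 32−10=22 passes, 19−3=16 failures.
Subtract the first batch: 22−16=6 passes and 16−12=4 failures.

6 passes and 4 failures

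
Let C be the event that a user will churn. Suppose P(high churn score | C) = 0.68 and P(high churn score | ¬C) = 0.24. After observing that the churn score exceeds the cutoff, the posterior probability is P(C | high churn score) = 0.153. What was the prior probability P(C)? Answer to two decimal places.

Bayes' rule in odds form gives O(C|E) = O(C)·[P(E|C)/P(E|¬C)], hence O(C) = O(C|E)/LR.
Posterior odds = 0.153/(1−0.153) = 0.1806. LR = 0.68/0.24 = 2.8333.
Prior odds = 0.1806/2.8333 = 0.0637, so P(C) = 0.0637/(1+0.0637) ≈ 0.06.

P(C) = 0.06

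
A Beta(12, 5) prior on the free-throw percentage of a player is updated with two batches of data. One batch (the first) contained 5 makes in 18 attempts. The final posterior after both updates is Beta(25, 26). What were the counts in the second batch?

8 makes and 8 misses

Sequential conjugate updates are equivalent to a single update on the pooled data, so total successes = posterior α − prior α and total failures = posterior β − prior β.
Total across both batches: 25−12=13 makes, 26−5=21 misses.
Subtract the first batch: 13−5=8 makes and 21−13=8 misses.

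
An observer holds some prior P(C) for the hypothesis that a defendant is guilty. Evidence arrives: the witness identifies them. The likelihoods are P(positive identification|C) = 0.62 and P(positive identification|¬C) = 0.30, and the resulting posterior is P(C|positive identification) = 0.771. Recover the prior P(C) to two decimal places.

Bayes' rule in odds form gives O(C|E) = O(C)·[P(E|C)/P(E|¬C)], hence O(C) = O(C|E)/LR.
Posterior odds = 0.771/(1−0.771) = 3.3668. LR = 0.62/0.30 = 2.0667.
Prior odds = 3.3668/2.0667 = 1.6291, so P(C) = 1.6291/(1+1.6291) ≈ 0.62.

P(C) = 0.62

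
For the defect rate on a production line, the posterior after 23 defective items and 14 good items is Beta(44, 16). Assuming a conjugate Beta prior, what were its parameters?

Beta(21, 2)

Under Beta–binomial conjugacy the posterior parameters are (α+s, β+f).
So α = 44 − 23 = 21 and β = 16 − 14 = 2.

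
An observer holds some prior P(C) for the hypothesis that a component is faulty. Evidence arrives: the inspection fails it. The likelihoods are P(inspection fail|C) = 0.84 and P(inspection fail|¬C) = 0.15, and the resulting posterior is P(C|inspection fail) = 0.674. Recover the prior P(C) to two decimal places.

Bayes' rule in odds form gives O(C|E) = O(C)·[P(E|C)/P(E|¬C)], hence O(C) = O(C|E)/LR.
Posterior odds = 0.674/(1−0.674) = 2.0675. LR = 0.84/0.15 = 5.6000.
Prior odds = 2.0675/5.6000 = 0.3692, so P(C) = 0.3692/(1+0.3692) ≈ 0.27.

P(C) = 0.27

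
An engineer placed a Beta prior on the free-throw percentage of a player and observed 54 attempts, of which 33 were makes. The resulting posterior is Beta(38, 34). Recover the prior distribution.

A Beta(α, β) prior with s successes and f failures in binomial data gives a Beta(α+s, β+f) posterior.
So α = 38 − 33 = 5 and β = 34 − 21 = 13.

Beta(5, 13)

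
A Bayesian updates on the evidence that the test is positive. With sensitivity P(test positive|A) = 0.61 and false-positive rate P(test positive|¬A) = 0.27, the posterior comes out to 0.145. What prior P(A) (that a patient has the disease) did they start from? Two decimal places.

In odds form, posterior odds = prior odds × likelihood ratio, so prior odds = posterior odds ÷ LR.
Posterior odds = 0.145/(1−0.145) = 0.1696. LR = 0.61/0.27 = 2.2593.
Prior odds = 0.1696/2.2593 = 0.0751, so P(A) = 0.0751/(1+0.0751) ≈ 0.07.

P(A) = 0.07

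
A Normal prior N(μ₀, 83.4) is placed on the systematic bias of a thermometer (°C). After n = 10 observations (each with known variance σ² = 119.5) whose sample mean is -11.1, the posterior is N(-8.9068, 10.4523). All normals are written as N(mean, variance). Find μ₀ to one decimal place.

μ₀ = 6.4

The posterior mean is a precision-weighted average: μ_n = (τ₀μ₀ + τ_data·x̄)/(τ₀+τ_data), with τ₀=1/σ₀² and τ_data=n/σ².
Here τ₀ = 1/83.4 = 0.011990 and τ_data = 10/119.5 = 0.083682, so τ_n = 0.095672.
Rearranging for μ₀: μ₀ = (μ_n·τ_n − τ_data·x̄)/τ₀ = (-8.9068·0.095672 − 0.083682·-11.1) / 0.011990 = 0.076739/0.011990 ≈ 6.4.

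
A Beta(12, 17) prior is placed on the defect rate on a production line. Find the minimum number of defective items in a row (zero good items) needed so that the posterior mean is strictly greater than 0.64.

After k defective items and 0 good items the posterior is Beta(12+k, 17), with mean (12+k)/(12+17+k).
Set (12+k)/(29+k) > 0.64 and solve: k > (0.64·29 − 12)/(1 − 0.64) = 18.222.
The smallest integer exceeding 18.222 is 19, and checking k=19: (31)/(48) = 0.6458 > 0.64.

k = 19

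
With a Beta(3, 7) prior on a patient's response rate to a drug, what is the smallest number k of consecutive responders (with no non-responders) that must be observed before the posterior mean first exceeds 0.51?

After k responders and 0 non-responders the posterior is Beta(3+k, 7), with mean (3+k)/(3+7+k).
Set (3+k)/(10+k) > 0.51 and solve: k > (0.51·10 − 3)/(1 − 0.51) = 4.286.
The smallest integer exceeding 4.286 is 5, and checking k=5: (8)/(15) = 0.5333 > 0.51.

k = 5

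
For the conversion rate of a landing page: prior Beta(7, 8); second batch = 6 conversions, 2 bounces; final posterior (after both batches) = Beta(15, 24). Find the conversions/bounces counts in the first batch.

Because Beta–binomial updating is additive in the counts, the combined data contributed (α_post−α_prior, β_post−β_prior) successes and failures.
Total across both batches: 15−7=8 conversions, 24−8=16 bounces.
Subtract the second batch: 8−6=2 conversions and 16−2=14 bounces.

2 conversions and 14 bounces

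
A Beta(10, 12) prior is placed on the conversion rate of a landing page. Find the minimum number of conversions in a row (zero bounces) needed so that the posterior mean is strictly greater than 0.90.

k = 99

After k conversions and 0 bounces the posterior is Beta(10+k, 12), with mean (10+k)/(10+12+k).
Set (10+k)/(22+k) > 0.90 and solve: k > (0.90·22 − 10)/(1 − 0.90) = 98.000.
The smallest integer exceeding 98.000 is 99, and checking k=99: (109)/(121) = 0.9008 > 0.90.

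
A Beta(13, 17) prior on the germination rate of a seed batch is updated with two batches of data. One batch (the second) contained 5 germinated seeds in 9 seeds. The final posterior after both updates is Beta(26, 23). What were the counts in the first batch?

Because Beta–binomial updating is additive in the counts, the combined data contributed (α_post−α_prior, β_post−β_prior) successes and failures.
Total across both batches: 26−13=13 germinated seeds, 23−17=6 non-germinating seeds.
Subtract the second batch: 13−5=8 germinated seeds and 6−4=2 non-germinating seeds.

8 germinated seeds and 2 non-germinating seeds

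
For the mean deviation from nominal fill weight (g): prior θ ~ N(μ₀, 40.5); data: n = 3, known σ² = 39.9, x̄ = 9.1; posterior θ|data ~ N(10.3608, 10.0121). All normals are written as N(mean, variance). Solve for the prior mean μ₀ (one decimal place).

μ₀ = 14.2

With known observation variance, the Normal–Normal posterior has precision τ_n = τ₀ + n/σ² and mean μ_n = (τ₀μ₀ + (n/σ²)x̄)/τ_n.
Here τ₀ = 1/40.5 = 0.024691 and τ_data = 3/39.9 = 0.075188, so τ_n = 0.099879.
Rearranging for μ₀: μ₀ = (μ_n·τ_n − τ_data·x̄)/τ₀ = (10.3608·0.099879 − 0.075188·9.1) / 0.024691 = 0.350616/0.024691 ≈ 14.2.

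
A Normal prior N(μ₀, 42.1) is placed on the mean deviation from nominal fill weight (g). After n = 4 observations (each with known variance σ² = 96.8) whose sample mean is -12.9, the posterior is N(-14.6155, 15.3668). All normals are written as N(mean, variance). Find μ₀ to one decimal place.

μ₀ = -17.6

The posterior mean is a precision-weighted average: μ_n = (τ₀μ₀ + τ_data·x̄)/(τ₀+τ_data), with τ₀=1/σ₀² and τ_data=n/σ².
Here τ₀ = 1/42.1 = 0.023753 and τ_data = 4/96.8 = 0.041322, so τ_n = 0.065075.
Rearranging for μ₀: μ₀ = (μ_n·τ_n − τ_data·x̄)/τ₀ = (-14.6155·0.065075 − 0.041322·-12.9) / 0.023753 = -0.418050/0.023753 ≈ -17.6.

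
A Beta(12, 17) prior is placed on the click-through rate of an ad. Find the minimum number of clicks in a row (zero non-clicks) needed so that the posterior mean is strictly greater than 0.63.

k = 17

After k clicks and 0 non-clicks the posterior is Beta(12+k, 17), with mean (12+k)/(12+17+k).
Set (12+k)/(29+k) > 0.63 and solve: k > (0.63·29 − 12)/(1 − 0.63) = 16.946.
The smallest integer exceeding 16.946 is 17, and checking k=17: (29)/(46) = 0.6304 > 0.63.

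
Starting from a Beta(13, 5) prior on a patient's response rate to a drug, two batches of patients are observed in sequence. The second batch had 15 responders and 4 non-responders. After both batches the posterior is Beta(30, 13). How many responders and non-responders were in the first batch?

2 responders and 4 non-responders

Sequential conjugate updates are equivalent to a single update on the pooled data, so total successes = posterior α − prior α and total failures = posterior β − prior β.
Total across both batches: 30−13=17 responders, 13−5=8 non-responders.
Subtract the second batch: 17−15=2 responders and 8−4=4 non-responders.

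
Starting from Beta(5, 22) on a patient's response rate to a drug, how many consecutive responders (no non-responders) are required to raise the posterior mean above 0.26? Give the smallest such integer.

k = 3

After k responders and 0 non-responders the posterior is Beta(5+k, 22), with mean (5+k)/(5+22+k).
Set (5+k)/(27+k) > 0.26 and solve: k > (0.26·27 − 5)/(1 − 0.26) = 2.730.
The smallest integer exceeding 2.730 is 3.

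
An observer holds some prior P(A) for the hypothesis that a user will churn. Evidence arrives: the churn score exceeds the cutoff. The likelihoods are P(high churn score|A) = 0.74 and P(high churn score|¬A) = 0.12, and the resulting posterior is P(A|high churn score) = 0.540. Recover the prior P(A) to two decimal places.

P(A) = 0.16

In odds form, posterior odds = prior odds × likelihood ratio, so prior odds = posterior odds ÷ LR.
Posterior odds = 0.540/(1−0.540) = 1.1739. LR = 0.74/0.12 = 6.1667.
Prior odds = 1.1739/6.1667 = 0.1904, so P(A) = 0.1904/(1+0.1904) ≈ 0.16.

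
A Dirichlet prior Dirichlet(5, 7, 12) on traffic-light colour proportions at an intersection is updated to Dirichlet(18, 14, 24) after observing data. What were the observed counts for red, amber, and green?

counts (13, 7, 12)

For a Dirichlet(α) prior with multinomial counts c, the posterior is Dirichlet(α + c) componentwise.
Counts are posterior − prior componentwise: 18−5=13, 14−7=7, 24−12=12.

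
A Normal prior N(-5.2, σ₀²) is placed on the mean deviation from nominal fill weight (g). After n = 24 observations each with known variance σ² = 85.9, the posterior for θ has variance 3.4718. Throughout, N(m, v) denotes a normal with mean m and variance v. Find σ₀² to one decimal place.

σ₀² = 115.7

Posterior precision equals prior precision plus data precision: 1/σ_n² = 1/σ₀² + n/σ².
So 1/σ₀² = 1/3.4718 − 24/85.9 = 0.288035 − 0.279395 = 0.008640.
Hence σ₀² = 1/0.008640 ≈ 115.7.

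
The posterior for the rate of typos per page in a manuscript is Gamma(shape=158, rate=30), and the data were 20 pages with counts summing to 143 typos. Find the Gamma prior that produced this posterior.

Gamma(shape=15, rate=10)

A Gamma(α, β) prior (rate parametrization) on a Poisson rate with n observations summing to S gives posterior Gamma(α+S, β+n).
So α = 158 − 143 = 15 and β = 30 − 20 = 10.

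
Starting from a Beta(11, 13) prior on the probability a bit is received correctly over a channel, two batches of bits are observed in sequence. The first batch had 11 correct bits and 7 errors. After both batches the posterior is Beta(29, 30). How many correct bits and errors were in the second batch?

7 correct bits and 10 errors

Because Beta–binomial updating is additive in the counts, the combined data contributed (α_post−α_prior, β_post−β_prior) successes and failures.
Total across both batches: 29−11=18 correct bits, 30−13=17 errors.
Subtract the first batch: 18−11=7 correct bits and 17−7=10 errors.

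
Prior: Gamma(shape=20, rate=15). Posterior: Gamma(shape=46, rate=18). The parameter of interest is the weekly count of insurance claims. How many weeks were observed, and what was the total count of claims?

Gamma–Poisson conjugacy: posterior shape = α + Σxᵢ, posterior rate = β + n.
Matching: Σxᵢ = 46 − 20 = 26 and n = 18 − 15 = 3.

n = 3 weeks with total 26 claims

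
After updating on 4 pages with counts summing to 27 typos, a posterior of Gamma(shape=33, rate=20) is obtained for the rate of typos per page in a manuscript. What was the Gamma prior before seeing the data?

Gamma(shape=6, rate=16)

A Gamma(α, β) prior (rate parametrization) on a Poisson rate with n observations summing to S gives posterior Gamma(α+S, β+n).
So α = 33 − 27 = 6 and β = 20 − 4 = 16.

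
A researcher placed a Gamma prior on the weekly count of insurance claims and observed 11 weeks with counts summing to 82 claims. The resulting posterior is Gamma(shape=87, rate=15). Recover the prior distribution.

Gamma(shape=5, rate=4)

Gamma–Poisson conjugacy: posterior shape = α + Σxᵢ, posterior rate = β + n.
So α = 87 − 82 = 5 and β = 15 − 11 = 4.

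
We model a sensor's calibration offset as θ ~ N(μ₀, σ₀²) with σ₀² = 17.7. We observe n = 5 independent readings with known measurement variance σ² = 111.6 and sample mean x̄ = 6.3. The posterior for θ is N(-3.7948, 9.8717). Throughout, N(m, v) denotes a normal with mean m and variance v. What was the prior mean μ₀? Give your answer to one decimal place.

μ₀ = -11.8

With known observation variance, the Normal–Normal posterior has precision τ_n = τ₀ + n/σ² and mean μ_n = (τ₀μ₀ + (n/σ²)x̄)/τ_n.
Here τ₀ = 1/17.7 = 0.056497 and τ_data = 5/111.6 = 0.044803, so τ_n = 0.101300.
Rearranging for μ₀: μ₀ = (μ_n·τ_n − τ_data·x̄)/τ₀ = (-3.7948·0.101300 − 0.044803·6.3) / 0.056497 = -0.666672/0.056497 ≈ -11.8.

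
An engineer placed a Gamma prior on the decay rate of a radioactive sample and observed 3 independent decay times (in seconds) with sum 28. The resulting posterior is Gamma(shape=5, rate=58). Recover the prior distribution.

Gamma(shape=2, rate=30)

For an exponential likelihood with a Gamma(α, β) prior on the rate, n observations with total T give posterior Gamma(α+n, β+T).
So α = 5 − 3 = 2 and β = 58 − 28 = 30.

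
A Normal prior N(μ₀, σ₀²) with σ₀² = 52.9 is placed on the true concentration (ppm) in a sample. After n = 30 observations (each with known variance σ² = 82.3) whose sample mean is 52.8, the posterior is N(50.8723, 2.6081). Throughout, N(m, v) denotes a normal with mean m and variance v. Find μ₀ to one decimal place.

μ₀ = 13.7

With known observation variance, the Normal–Normal posterior has precision τ_n = τ₀ + n/σ² and mean μ_n = (τ₀μ₀ + (n/σ²)x̄)/τ_n.
Here τ₀ = 1/52.9 = 0.018904 and τ_data = 30/82.3 = 0.364520, so τ_n = 0.383424.
Rearranging for μ₀: μ₀ = (μ_n·τ_n − τ_data·x̄)/τ₀ = (50.8723·0.383424 − 0.364520·52.8) / 0.018904 = 0.259005/0.018904 ≈ 13.7.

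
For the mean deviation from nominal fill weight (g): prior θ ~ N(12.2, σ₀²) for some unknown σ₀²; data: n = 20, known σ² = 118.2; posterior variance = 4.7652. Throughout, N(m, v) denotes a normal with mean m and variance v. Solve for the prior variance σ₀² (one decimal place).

For the Normal–Normal model with known σ², precisions add: τ_n = τ₀ + n/σ².
So 1/σ₀² = 1/4.7652 − 20/118.2 = 0.209855 − 0.169205 = 0.040650.
Hence σ₀² = 1/0.040650 ≈ 24.6.

σ₀² = 24.6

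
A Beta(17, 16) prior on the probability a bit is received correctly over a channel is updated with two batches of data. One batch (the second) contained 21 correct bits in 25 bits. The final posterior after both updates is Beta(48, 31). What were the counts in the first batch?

Because Beta–binomial updating is additive in the counts, the combined data contributed (α_post−α_prior, β_post−β_prior) successes and failures.
Total across both batches: 48−17=31 correct bits, 31−16=15 errors.
Subtract the second batch: 31−21=10 correct bits and 15−4=11 errors.

10 correct bits and 11 errors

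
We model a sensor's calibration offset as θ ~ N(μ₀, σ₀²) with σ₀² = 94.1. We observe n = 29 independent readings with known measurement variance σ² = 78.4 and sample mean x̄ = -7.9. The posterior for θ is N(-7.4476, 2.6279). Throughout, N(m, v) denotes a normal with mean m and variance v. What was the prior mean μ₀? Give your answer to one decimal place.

μ₀ = 8.3

With known observation variance, the Normal–Normal posterior has precision τ_n = τ₀ + n/σ² and mean μ_n = (τ₀μ₀ + (n/σ²)x̄)/τ_n.
Here τ₀ = 1/94.1 = 0.010627 and τ_data = 29/78.4 = 0.369898, so τ_n = 0.380525.
Rearranging for μ₀: μ₀ = (μ_n·τ_n − τ_data·x̄)/τ₀ = (-7.4476·0.380525 − 0.369898·-7.9) / 0.010627 = 0.088196/0.010627 ≈ 8.3.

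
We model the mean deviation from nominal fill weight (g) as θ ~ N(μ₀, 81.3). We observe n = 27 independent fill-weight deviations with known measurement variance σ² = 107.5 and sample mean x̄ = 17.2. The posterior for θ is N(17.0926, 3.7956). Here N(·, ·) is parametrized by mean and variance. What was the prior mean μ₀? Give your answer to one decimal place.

The posterior mean is a precision-weighted average: μ_n = (τ₀μ₀ + τ_data·x̄)/(τ₀+τ_data), with τ₀=1/σ₀² and τ_data=n/σ².
Here τ₀ = 1/81.3 = 0.012300 and τ_data = 27/107.5 = 0.251163, so τ_n = 0.263463.
Rearranging for μ₀: μ₀ = (μ_n·τ_n − τ_data·x̄)/τ₀ = (17.0926·0.263463 − 0.251163·17.2) / 0.012300 = 0.183264/0.012300 ≈ 14.9.

μ₀ = 14.9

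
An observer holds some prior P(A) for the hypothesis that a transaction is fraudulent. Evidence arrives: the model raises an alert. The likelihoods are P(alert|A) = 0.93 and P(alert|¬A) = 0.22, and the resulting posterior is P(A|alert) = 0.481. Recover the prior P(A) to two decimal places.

Bayes' rule in odds form gives O(A|E) = O(A)·[P(E|A)/P(E|¬A)], hence O(A) = O(A|E)/LR.
Posterior odds = 0.481/(1−0.481) = 0.9268. LR = 0.93/0.22 = 4.2273.
Prior odds = 0.9268/4.2273 = 0.2192, so P(A) = 0.2192/(1+0.2192) ≈ 0.18.

P(A) = 0.18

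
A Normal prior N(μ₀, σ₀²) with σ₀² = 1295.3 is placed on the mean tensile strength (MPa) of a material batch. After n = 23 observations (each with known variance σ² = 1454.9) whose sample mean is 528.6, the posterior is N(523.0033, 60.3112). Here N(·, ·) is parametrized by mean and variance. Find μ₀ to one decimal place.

The posterior mean is a precision-weighted average: μ_n = (τ₀μ₀ + τ_data·x̄)/(τ₀+τ_data), with τ₀=1/σ₀² and τ_data=n/σ².
Here τ₀ = 1/1295.3 = 0.000772 and τ_data = 23/1454.9 = 0.015809, so τ_n = 0.016581.
Rearranging for μ₀: μ₀ = (μ_n·τ_n − τ_data·x̄)/τ₀ = (523.0033·0.016581 − 0.015809·528.6) / 0.000772 = 0.315280/0.000772 ≈ 408.4.

μ₀ = 408.4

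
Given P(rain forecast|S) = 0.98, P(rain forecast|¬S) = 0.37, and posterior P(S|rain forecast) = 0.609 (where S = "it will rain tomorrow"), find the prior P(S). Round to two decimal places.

Bayes' rule in odds form gives O(S|E) = O(S)·[P(E|S)/P(E|¬S)], hence O(S) = O(S|E)/LR.
Posterior odds = 0.609/(1−0.609) = 1.5575. LR = 0.98/0.37 = 2.6486.
Prior odds = 1.5575/2.6486 = 0.5880, so P(S) = 0.5880/(1+0.5880) ≈ 0.37.

P(S) = 0.37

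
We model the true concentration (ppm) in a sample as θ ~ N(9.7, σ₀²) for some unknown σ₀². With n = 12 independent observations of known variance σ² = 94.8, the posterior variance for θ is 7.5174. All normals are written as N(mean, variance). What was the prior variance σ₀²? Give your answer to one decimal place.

Posterior precision equals prior precision plus data precision: 1/σ_n² = 1/σ₀² + n/σ².
So 1/σ₀² = 1/7.5174 − 12/94.8 = 0.133025 − 0.126582 = 0.006443.
Hence σ₀² = 1/0.006443 ≈ 155.2.

σ₀² = 155.2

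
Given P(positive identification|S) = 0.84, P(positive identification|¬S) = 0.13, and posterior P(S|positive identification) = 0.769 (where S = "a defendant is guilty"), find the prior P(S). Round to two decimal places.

P(S) = 0.34

In odds form, posterior odds = prior odds × likelihood ratio, so prior odds = posterior odds ÷ LR.
Posterior odds = 0.769/(1−0.769) = 3.3290. LR = 0.84/0.13 = 6.4615.
Prior odds = 3.3290/6.4615 = 0.5152, so P(S) = 0.5152/(1+0.5152) ≈ 0.34.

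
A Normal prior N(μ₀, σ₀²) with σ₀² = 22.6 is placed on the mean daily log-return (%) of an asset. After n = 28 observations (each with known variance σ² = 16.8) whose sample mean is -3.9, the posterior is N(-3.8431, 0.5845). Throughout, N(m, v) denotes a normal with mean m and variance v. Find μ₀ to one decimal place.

μ₀ = -1.7

With known observation variance, the Normal–Normal posterior has precision τ_n = τ₀ + n/σ² and mean μ_n = (τ₀μ₀ + (n/σ²)x̄)/τ_n.
Here τ₀ = 1/22.6 = 0.044248 and τ_data = 28/16.8 = 1.666667, so τ_n = 1.710915.
Rearranging for μ₀: μ₀ = (μ_n·τ_n − τ_data·x̄)/τ₀ = (-3.8431·1.710915 − 1.666667·-3.9) / 0.044248 = -0.075216/0.044248 ≈ -1.7.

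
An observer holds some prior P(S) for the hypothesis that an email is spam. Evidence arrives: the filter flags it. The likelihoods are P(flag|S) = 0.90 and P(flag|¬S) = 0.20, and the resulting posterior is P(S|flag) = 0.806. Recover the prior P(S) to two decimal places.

In odds form, posterior odds = prior odds × likelihood ratio, so prior odds = posterior odds ÷ LR.
Posterior odds = 0.806/(1−0.806) = 4.1546. LR = 0.90/0.20 = 4.5000.
Prior odds = 4.1546/4.5000 = 0.9232, so P(S) = 0.9232/(1+0.9232) ≈ 0.48.

P(S) = 0.48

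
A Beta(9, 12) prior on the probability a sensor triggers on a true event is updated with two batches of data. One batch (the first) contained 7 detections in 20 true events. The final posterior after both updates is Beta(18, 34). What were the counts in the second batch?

2 detections and 9 misses

Because Beta–binomial updating is additive in the counts, the combined data contributed (α_post−α_prior, β_post−β_prior) successes and failures.
Total across both batches: 18−9=9 detections, 34−12=22 misses.
Subtract the first batch: 9−7=2 detections and 22−13=9 misses.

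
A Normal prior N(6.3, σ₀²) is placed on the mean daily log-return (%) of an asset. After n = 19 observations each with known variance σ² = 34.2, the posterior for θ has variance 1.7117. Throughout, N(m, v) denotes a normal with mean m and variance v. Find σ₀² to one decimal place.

σ₀² = 34.9

Posterior precision equals prior precision plus data precision: 1/σ_n² = 1/σ₀² + n/σ².
So 1/σ₀² = 1/1.7117 − 19/34.2 = 0.584215 − 0.555556 = 0.028659.
Hence σ₀² = 1/0.028659 ≈ 34.9.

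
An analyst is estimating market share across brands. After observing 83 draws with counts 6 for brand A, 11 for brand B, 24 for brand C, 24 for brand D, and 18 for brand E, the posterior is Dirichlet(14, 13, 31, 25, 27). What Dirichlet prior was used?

Dirichlet(8, 2, 7, 1, 9)

For a Dirichlet(α) prior with multinomial counts c, the posterior is Dirichlet(α + c) componentwise.
Subtract each count from the matching posterior parameter: 14−6=8, 13−11=2, 31−24=7, 25−24=1, 27−18=9.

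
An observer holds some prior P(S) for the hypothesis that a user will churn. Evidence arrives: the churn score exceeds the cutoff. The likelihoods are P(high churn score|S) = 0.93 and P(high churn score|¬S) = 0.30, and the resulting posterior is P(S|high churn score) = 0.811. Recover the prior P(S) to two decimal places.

Bayes' rule in odds form gives O(S|E) = O(S)·[P(E|S)/P(E|¬S)], hence O(S) = O(S|E)/LR.
Posterior odds = 0.811/(1−0.811) = 4.2910. LR = 0.93/0.30 = 3.1000.
Prior odds = 4.2910/3.1000 = 1.3842, so P(S) = 1.3842/(1+1.3842) ≈ 0.58.

P(S) = 0.58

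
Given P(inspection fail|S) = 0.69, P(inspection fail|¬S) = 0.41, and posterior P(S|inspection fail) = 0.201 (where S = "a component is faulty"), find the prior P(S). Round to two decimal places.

Bayes' rule in odds form gives O(S|E) = O(S)·[P(E|S)/P(E|¬S)], hence O(S) = O(S|E)/LR.
Posterior odds = 0.201/(1−0.201) = 0.2516. LR = 0.69/0.41 = 1.6829.
Prior odds = 0.2516/1.6829 = 0.1495, so P(S) = 0.1495/(1+0.1495) ≈ 0.13.

P(S) = 0.13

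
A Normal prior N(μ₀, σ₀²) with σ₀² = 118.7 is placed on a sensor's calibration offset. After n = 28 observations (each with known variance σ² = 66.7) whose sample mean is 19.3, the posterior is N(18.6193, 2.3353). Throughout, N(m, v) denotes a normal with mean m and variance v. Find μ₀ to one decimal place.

The posterior mean is a precision-weighted average: μ_n = (τ₀μ₀ + τ_data·x̄)/(τ₀+τ_data), with τ₀=1/σ₀² and τ_data=n/σ².
Here τ₀ = 1/118.7 = 0.008425 and τ_data = 28/66.7 = 0.419790, so τ_n = 0.428215.
Rearranging for μ₀: μ₀ = (μ_n·τ_n − τ_data·x̄)/τ₀ = (18.6193·0.428215 − 0.419790·19.3) / 0.008425 = -0.128883/0.008425 ≈ -15.3.

μ₀ = -15.3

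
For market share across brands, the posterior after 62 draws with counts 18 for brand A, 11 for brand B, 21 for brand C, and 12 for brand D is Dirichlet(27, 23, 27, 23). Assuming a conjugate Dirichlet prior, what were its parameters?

Dirichlet(9, 12, 6, 11)

For a Dirichlet(α) prior with multinomial counts c, the posterior is Dirichlet(α + c) componentwise.
Subtract each count from the matching posterior parameter: 27−18=9, 23−11=12, 27−21=6, 23−12=11.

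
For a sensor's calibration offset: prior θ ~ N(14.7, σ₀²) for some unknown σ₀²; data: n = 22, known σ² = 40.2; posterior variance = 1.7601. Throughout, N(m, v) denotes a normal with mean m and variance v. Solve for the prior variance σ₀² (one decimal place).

For the Normal–Normal model with known σ², precisions add: τ_n = τ₀ + n/σ².
So 1/σ₀² = 1/1.7601 − 22/40.2 = 0.568150 − 0.547264 = 0.020886.
Hence σ₀² = 1/0.020886 ≈ 47.9.

σ₀² = 47.9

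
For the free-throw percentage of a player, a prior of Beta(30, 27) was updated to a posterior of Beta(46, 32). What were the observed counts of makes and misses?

Beta is conjugate to the binomial likelihood: posterior = Beta(α+s, β+f).
Match parameters: s=46−30=16, f=32−27=5.

16 makes and 5 misses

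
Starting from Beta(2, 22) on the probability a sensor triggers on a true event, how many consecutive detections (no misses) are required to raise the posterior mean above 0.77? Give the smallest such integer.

k = 72

After k detections and 0 misses the posterior is Beta(2+k, 22), with mean (2+k)/(2+22+k).
Set (2+k)/(24+k) > 0.77 and solve: k > (0.77·24 − 2)/(1 − 0.77) = 71.652.
The smallest integer exceeding 71.652 is 72, and checking k=72: (74)/(96) = 0.7708 > 0.77.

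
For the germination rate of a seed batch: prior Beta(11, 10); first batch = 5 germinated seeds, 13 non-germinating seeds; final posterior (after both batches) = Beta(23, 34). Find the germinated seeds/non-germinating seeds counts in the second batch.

Sequential conjugate updates are equivalent to a single update on the pooled data, so total successes = posterior α − prior α and total failures = posterior β − prior β.
Total across both batches: 23−11=12 germinated seeds, 34−10=24 non-germinating seeds.
Subtract the first batch: 12−5=7 germinated seeds and 24−13=11 non-germinating seeds.

7 germinated seeds and 11 non-germinating seeds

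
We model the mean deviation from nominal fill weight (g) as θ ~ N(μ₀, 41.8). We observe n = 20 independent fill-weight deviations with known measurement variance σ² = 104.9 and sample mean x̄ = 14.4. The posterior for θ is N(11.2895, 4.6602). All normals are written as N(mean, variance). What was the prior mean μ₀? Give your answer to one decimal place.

μ₀ = -13.5

The posterior mean is a precision-weighted average: μ_n = (τ₀μ₀ + τ_data·x̄)/(τ₀+τ_data), with τ₀=1/σ₀² and τ_data=n/σ².
Here τ₀ = 1/41.8 = 0.023923 and τ_data = 20/104.9 = 0.190658, so τ_n = 0.214581.
Rearranging for μ₀: μ₀ = (μ_n·τ_n − τ_data·x̄)/τ₀ = (11.2895·0.214581 − 0.190658·14.4) / 0.023923 = -0.322963/0.023923 ≈ -13.5.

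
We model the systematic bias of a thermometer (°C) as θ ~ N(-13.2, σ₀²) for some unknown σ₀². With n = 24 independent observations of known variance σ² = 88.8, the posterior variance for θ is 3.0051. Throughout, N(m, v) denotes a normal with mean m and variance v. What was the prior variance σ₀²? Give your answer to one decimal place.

σ₀² = 16.0

For the Normal–Normal model with known σ², precisions add: τ_n = τ₀ + n/σ².
So 1/σ₀² = 1/3.0051 − 24/88.8 = 0.332768 − 0.270270 = 0.062498.
Hence σ₀² = 1/0.062498 ≈ 16.0.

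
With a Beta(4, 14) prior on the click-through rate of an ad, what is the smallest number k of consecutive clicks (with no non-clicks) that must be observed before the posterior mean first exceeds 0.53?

After k clicks and 0 non-clicks the posterior is Beta(4+k, 14), with mean (4+k)/(4+14+k).
Set (4+k)/(18+k) > 0.53 and solve: k > (0.53·18 − 4)/(1 − 0.53) = 11.787.
The smallest integer exceeding 11.787 is 12.

k = 12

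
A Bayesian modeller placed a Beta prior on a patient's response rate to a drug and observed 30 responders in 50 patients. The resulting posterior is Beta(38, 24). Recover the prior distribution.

Beta(8, 4)

Under Beta–binomial conjugacy the posterior parameters are (α+s, β+f).
So α = 38 − 30 = 8 and β = 24 − 20 = 4.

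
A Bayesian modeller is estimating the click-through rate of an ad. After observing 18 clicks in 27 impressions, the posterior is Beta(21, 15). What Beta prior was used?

Beta(3, 6)

Under Beta–binomial conjugacy the posterior parameters are (α+s, β+f).
Subtract the data counts: 21−18=3, 15−9=6.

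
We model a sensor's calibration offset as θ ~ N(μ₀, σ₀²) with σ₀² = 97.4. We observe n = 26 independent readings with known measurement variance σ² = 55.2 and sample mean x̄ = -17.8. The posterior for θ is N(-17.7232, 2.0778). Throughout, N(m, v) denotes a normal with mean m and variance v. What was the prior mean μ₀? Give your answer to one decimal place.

The posterior mean is a precision-weighted average: μ_n = (τ₀μ₀ + τ_data·x̄)/(τ₀+τ_data), with τ₀=1/σ₀² and τ_data=n/σ².
Here τ₀ = 1/97.4 = 0.010267 and τ_data = 26/55.2 = 0.471014, so τ_n = 0.481281.
Rearranging for μ₀: μ₀ = (μ_n·τ_n − τ_data·x̄)/τ₀ = (-17.7232·0.481281 − 0.471014·-17.8) / 0.010267 = -0.145790/0.010267 ≈ -14.2.

μ₀ = -14.2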